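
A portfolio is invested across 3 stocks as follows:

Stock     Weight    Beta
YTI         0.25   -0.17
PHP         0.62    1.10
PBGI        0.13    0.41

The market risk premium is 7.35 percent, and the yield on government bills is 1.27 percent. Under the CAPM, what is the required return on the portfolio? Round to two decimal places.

β_P = Σ w_i β_i = 0.25×-0.17 + 0.62×1.10 + 0.13×0.41 = 0.6928
E(R_P) = R_f + β_P × MRP = 1.27% + 0.6928 × 7.35% = 6.36%

6.36%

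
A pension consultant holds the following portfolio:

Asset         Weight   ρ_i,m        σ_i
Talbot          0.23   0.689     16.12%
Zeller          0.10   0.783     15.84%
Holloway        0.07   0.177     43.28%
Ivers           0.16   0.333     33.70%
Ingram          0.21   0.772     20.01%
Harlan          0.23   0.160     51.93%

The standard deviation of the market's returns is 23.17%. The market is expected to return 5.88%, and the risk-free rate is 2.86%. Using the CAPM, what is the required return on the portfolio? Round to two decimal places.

4.33%

β_Talbot = 0.689 × 16.12% / 23.17% = 0.4794
β_Zeller = 0.783 × 15.84% / 23.17% = 0.5353
β_Holloway = 0.177 × 43.28% / 23.17% = 0.3306
β_Ivers = 0.333 × 33.70% / 23.17% = 0.4843
β_Ingram = 0.772 × 20.01% / 23.17% = 0.6667
β_Harlan = 0.160 × 51.93% / 23.17% = 0.3586
β_P = Σ w_i β_i = 0.23×0.4794 + 0.10×0.5353 + 0.07×0.3306 + 0.16×0.4843 + 0.21×0.6667 + 0.23×0.3586 = 0.4869
MRP = 5.88% − 2.86% = 3.02%
E(R_P) = R_f + β_P × MRP = 2.86% + 0.4869 × 3.02% = 4.33%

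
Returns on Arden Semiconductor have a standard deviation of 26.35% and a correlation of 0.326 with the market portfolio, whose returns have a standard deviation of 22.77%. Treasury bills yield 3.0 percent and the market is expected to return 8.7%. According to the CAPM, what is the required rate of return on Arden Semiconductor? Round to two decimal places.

β = ρ × σ_i / σ_m = 0.326 × 26.35% / 22.77% = 0.3773
MRP = 8.7% − 3.0% = 5.70%
E(R) = 3.0% + 0.3773 × 5.7% = 5.15%

5.15%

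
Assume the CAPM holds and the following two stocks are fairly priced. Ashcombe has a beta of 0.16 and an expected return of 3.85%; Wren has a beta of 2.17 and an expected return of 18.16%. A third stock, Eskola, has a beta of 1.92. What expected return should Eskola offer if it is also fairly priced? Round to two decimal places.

16.38%

MRP (SML slope) = (18.16% − 3.85%) / (2.17 − 0.16) = 14.31% / 2.01 = 7.1194%
R_f (intercept) = 3.85% − 0.16 × 7.1194% = 2.7109%
E(R_Eskola) = R_f + β × MRP = 2.7109% + 1.92 × 7.1194% = 16.38%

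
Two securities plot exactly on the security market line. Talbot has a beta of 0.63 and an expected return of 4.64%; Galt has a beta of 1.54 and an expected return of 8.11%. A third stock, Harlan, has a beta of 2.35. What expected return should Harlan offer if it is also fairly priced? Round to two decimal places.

MRP (SML slope) = (8.11% − 4.64%) / (1.54 − 0.63) = 3.47% / 0.91 = 3.8132%
R_f (intercept) = 4.64% − 0.63 × 3.8132% = 2.2377%
E(R_Harlan) = R_f + β × MRP = 2.2377% + 2.35 × 3.8132% = 11.20%

11.20%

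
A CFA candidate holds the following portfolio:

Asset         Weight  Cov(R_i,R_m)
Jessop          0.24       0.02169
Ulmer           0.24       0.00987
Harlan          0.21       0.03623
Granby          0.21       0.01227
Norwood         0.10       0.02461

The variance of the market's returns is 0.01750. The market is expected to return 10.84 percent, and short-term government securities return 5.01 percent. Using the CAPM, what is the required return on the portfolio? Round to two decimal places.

11.75%

β_Jessop = 0.02169 / 0.01750 = 1.2394
β_Ulmer = 0.00987 / 0.01750 = 0.5640
β_Harlan = 0.03623 / 0.01750 = 2.0703
β_Granby = 0.01227 / 0.01750 = 0.7011
β_Norwood = 0.02461 / 0.01750 = 1.4063
β_P = Σ w_i β_i = 0.24×1.2394 + 0.24×0.5640 + 0.21×2.0703 + 0.21×0.7011 + 0.10×1.4063 = 1.1554
MRP = 10.84% − 5.01% = 5.83%
E(R_P) = R_f + β_P × MRP = 5.01% + 1.1554 × 5.83% = 11.75%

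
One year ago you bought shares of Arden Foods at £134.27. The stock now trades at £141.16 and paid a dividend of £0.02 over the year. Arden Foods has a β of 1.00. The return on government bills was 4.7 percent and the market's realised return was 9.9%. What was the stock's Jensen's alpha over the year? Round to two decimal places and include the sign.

-4.75%

Realised HPR = (P1 + D1 − P0) / P0 = (141.16 + 0.02 − 134.27) / 134.27 = 6.91 / 134.27 = 5.1463%
MRP = 9.9% − 4.7% = 5.20%
CAPM required = R_f + β·MRP = 4.7% + 1.00 × 5.2% = 9.9000%
α = realised − required = 5.1463% − 9.9000% = -4.75%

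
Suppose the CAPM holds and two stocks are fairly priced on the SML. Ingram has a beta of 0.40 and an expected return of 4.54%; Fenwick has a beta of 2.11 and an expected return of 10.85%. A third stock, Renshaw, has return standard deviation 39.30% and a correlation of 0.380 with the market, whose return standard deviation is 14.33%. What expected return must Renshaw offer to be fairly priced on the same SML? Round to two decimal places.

6.91%

MRP = (10.85% − 4.54%) / (2.11 − 0.40) = 3.6901%
R_f = 4.54% − 0.40 × 3.6901% = 3.0640%
β_Renshaw = ρ·σ_i/σ_m = 0.380 × 39.30 / 14.33 = 1.0421
E(R_Renshaw) = R_f + β × MRP = 3.0640% + 1.0421 × 3.6901% = 6.91%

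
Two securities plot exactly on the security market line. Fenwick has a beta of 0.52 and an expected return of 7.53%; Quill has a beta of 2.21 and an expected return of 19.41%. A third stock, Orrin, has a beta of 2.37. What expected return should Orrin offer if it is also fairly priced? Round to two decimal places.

20.53%

MRP (SML slope) = (19.41% − 7.53%) / (2.21 − 0.52) = 11.88% / 1.69 = 7.0296%
R_f (intercept) = 7.53% − 0.52 × 7.0296% = 3.8746%
E(R_Orrin) = R_f + β × MRP = 3.8746% + 2.37 × 7.0296% = 20.53%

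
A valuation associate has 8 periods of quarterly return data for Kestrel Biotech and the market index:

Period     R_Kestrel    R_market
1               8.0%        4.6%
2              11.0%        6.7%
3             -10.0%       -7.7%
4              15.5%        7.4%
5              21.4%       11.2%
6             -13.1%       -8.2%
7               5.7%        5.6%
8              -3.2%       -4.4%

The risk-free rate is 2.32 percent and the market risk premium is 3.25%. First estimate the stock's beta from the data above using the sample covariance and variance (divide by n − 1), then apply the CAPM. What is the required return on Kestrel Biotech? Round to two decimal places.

Mean R_i = (8.0 + 11.0 − 10.0 + 15.5 + 21.4 − 13.1 + 5.7 − 3.2) / 8 = 4.4125%
Mean R_m = (4.6 + 6.7 − 7.7 + 7.4 + 11.2 − 8.2 + 5.6 − 4.4) / 8 = 1.9000%
Σ(R_i − R̄_i)(R_m − R̄_m) = 628.2300  ⇒  Cov = 628.2300 / 7 = 89.7471
Σ(R_m − R̄_m)² = 394.6200  ⇒  Var(R_m) = 394.6200 / 7 = 56.3743
β = Cov / Var(R_m) = 89.7471 / 56.3743 = 1.5920
E(R) = R_f + β × MRP = 2.32% + 1.5920 × 3.25% = 7.49%

7.49%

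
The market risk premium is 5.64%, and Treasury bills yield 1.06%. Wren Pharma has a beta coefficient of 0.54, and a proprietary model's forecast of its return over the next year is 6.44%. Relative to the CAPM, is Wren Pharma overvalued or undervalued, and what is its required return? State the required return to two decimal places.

Required return = R_f + β·MRP = 1.06% + 0.54 × 5.64% = 4.11%
Forecast 6.44% > required 4.11% → the stock plots above the SML → undervalued.

Undervalued; required return 4.11%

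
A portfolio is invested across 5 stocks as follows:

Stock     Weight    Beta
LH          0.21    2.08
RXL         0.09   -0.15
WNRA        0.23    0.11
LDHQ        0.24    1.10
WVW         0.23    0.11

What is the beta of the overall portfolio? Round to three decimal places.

β_P = Σ w_i β_i = 0.21×2.08 + 0.09×-0.15 + 0.23×0.11 + 0.24×1.10 + 0.23×0.11 = 0.7379

0.738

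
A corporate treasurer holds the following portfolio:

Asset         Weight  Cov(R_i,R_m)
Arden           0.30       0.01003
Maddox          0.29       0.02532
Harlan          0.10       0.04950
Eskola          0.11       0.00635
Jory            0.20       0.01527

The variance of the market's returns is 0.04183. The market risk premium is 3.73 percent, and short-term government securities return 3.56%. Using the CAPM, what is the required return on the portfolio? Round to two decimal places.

β_Arden = 0.01003 / 0.04183 = 0.2398
β_Maddox = 0.02532 / 0.04183 = 0.6053
β_Harlan = 0.04950 / 0.04183 = 1.1834
β_Eskola = 0.00635 / 0.04183 = 0.1518
β_Jory = 0.01527 / 0.04183 = 0.3650
β_P = Σ w_i β_i = 0.30×0.2398 + 0.29×0.6053 + 0.10×1.1834 + 0.11×0.1518 + 0.20×0.3650 = 0.4555
E(R_P) = R_f + β_P × MRP = 3.56% + 0.4555 × 3.73% = 5.26%

5.26%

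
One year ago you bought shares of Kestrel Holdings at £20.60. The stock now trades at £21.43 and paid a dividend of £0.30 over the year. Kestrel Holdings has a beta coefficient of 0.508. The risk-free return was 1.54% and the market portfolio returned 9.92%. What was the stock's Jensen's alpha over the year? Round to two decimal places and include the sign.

-0.31%

Realised HPR = (P1 + D1 − P0) / P0 = (21.43 + 0.30 − 20.60) / 20.60 = 1.13 / 20.60 = 5.4854%
MRP = 9.92% − 1.54% = 8.38%
CAPM required = R_f + β·MRP = 1.54% + 0.508 × 8.38% = 5.79704%
α = realised − required = 5.4854% − 5.79704% = -0.31%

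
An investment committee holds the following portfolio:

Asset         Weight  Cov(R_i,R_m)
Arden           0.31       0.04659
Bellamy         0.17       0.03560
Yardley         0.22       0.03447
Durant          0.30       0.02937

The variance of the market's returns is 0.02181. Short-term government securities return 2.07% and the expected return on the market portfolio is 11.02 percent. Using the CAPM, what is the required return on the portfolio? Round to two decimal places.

β_Arden = 0.04659 / 0.02181 = 2.1362
β_Bellamy = 0.03560 / 0.02181 = 1.6323
β_Yardley = 0.03447 / 0.02181 = 1.5805
β_Durant = 0.02937 / 0.02181 = 1.3466
β_P = Σ w_i β_i = 0.31×2.1362 + 0.17×1.6323 + 0.22×1.5805 + 0.30×1.3466 = 1.6914
MRP = 11.02% − 2.07% = 8.95%
E(R_P) = R_f + β_P × MRP = 2.07% + 1.6914 × 8.95% = 17.21%

17.21%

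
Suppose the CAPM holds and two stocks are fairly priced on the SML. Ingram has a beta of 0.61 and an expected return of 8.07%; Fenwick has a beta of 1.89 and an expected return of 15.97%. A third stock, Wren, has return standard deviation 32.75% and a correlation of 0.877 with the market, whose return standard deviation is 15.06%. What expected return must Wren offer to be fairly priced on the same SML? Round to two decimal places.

MRP = (15.97% − 8.07%) / (1.89 − 0.61) = 6.1719%
R_f = 8.07% − 0.61 × 6.1719% = 4.3051%
β_Wren = ρ·σ_i/σ_m = 0.877 × 32.75 / 15.06 = 1.9072
E(R_Wren) = R_f + β × MRP = 4.3051% + 1.9072 × 6.1719% = 16.08%

16.08%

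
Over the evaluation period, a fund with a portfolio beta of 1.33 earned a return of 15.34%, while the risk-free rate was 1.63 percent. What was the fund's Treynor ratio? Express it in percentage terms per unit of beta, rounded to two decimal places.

Treynor = (R_P − R_f) / β_P = (15.34% − 1.63%) / 1.3300 = 13.71% / 1.3300 = 10.31%

10.31%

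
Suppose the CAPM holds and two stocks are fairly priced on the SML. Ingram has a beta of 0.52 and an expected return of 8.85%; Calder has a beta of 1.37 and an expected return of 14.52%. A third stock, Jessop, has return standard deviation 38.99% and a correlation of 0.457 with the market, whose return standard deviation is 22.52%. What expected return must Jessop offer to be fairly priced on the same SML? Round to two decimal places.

MRP = (14.52% − 8.85%) / (1.37 − 0.52) = 6.6706%
R_f = 8.85% − 0.52 × 6.6706% = 5.3813%
β_Jessop = ρ·σ_i/σ_m = 0.457 × 38.99 / 22.52 = 0.7912
E(R_Jessop) = R_f + β × MRP = 5.3813% + 0.7912 × 6.6706% = 10.66%

10.66%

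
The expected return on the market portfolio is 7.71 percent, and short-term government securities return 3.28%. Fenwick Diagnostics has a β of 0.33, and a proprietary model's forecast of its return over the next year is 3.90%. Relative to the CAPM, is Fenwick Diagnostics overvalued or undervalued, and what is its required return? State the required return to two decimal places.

Overvalued; required return 4.74%

MRP = 7.71% − 3.28% = 4.43%
Required return = R_f + β·MRP = 3.28% + 0.33 × 4.43% = 4.74%
Forecast 3.90% < required 4.74% → the stock plots below the SML → overvalued.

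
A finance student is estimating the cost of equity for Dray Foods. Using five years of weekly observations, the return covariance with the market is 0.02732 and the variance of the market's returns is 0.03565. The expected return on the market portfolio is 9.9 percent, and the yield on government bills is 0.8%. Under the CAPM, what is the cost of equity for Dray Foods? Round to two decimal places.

β = Cov(R_i, R_m) / Var(R_m) = 0.02732 / 0.03565 = 0.7663
MRP = 9.9% − 0.8% = 9.10%
E(R) = R_f + β × MRP = 0.8% + 0.7663 × 9.1% = 7.77%

7.77%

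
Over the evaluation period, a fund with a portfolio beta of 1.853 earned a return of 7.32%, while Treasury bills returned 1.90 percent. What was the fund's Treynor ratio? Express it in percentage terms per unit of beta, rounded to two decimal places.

Treynor = (R_P − R_f) / β_P = (7.32% − 1.90%) / 1.8530 = 5.42% / 1.8530 = 2.92%

2.92%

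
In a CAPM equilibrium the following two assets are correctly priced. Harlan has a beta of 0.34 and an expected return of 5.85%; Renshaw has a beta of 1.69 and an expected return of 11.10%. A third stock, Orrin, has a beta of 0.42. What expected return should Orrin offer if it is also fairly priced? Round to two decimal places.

MRP (SML slope) = (11.10% − 5.85%) / (1.69 − 0.34) = 5.25% / 1.35 = 3.8889%
R_f (intercept) = 5.85% − 0.34 × 3.8889% = 4.5278%
E(R_Orrin) = R_f + β × MRP = 4.5278% + 0.42 × 3.8889% = 6.16%

6.16%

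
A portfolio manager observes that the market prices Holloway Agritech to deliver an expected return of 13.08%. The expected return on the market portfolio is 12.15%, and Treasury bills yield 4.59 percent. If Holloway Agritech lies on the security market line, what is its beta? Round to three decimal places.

1.123

MRP = 12.15% − 4.59% = 7.56%
β = (E(R) − R_f) / MRP = (13.08% − 4.59%) / 7.56% = 8.49% / 7.56% = 1.123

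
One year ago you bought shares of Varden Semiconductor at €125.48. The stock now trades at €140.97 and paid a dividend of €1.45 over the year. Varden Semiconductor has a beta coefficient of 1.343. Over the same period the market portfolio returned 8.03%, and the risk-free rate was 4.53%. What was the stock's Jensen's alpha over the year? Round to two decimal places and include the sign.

+4.27%

Realised HPR = (P1 + D1 − P0) / P0 = (140.97 + 1.45 − 125.48) / 125.48 = 16.94 / 125.48 = 13.5002%
MRP = 8.03% − 4.53% = 3.50%
CAPM required = R_f + β·MRP = 4.53% + 1.343 × 3.50% = 9.23050%
α = realised − required = 13.5002% − 9.23050% = +4.27%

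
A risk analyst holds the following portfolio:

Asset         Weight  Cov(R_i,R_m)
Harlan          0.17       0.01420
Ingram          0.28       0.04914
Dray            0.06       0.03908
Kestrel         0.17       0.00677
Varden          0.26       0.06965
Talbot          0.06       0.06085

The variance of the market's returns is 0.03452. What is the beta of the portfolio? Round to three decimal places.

1.200

β_Harlan = 0.01420 / 0.03452 = 0.4114
β_Ingram = 0.04914 / 0.03452 = 1.4235
β_Dray = 0.03908 / 0.03452 = 1.1321
β_Kestrel = 0.00677 / 0.03452 = 0.1961
β_Varden = 0.06965 / 0.03452 = 2.0177
β_Talbot = 0.06085 / 0.03452 = 1.7627
β_P = Σ w_i β_i = 0.17×0.4114 + 0.28×1.4235 + 0.06×1.1321 + 0.17×0.1961 + 0.26×2.0177 + 0.06×1.7627 = 1.2001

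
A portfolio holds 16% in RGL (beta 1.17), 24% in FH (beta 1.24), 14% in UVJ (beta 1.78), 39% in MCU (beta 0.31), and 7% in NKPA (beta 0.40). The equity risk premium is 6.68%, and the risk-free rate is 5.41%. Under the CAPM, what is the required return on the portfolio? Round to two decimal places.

11.31%

β_P = Σ w_i β_i = 0.16×1.17 + 0.24×1.24 + 0.14×1.78 + 0.39×0.31 + 0.07×0.40 = 0.8829
E(R_P) = R_f + β_P × MRP = 5.41% + 0.8829 × 6.68% = 11.31%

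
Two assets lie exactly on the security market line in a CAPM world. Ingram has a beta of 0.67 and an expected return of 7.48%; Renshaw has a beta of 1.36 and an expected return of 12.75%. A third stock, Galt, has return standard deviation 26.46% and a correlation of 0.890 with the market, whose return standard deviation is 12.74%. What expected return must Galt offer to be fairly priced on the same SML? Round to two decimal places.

MRP = (12.75% − 7.48%) / (1.36 − 0.67) = 7.6377%
R_f = 7.48% − 0.67 × 7.6377% = 2.3627%
β_Galt = ρ·σ_i/σ_m = 0.890 × 26.46 / 12.74 = 1.8485
E(R_Galt) = R_f + β × MRP = 2.3627% + 1.8485 × 7.6377% = 16.48%

16.48%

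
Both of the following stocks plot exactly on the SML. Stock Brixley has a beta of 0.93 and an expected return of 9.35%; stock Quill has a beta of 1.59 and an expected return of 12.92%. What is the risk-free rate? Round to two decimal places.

Both satisfy E(R) = R_f + β·MRP, so the slope of the SML is
MRP = (12.92% − 9.35%) / (1.59 − 0.93) = 3.57% / 0.66 = 5.4091%
R_f = E(R_Brixley) − β_Brixley·MRP = 9.35% − 0.93 × 5.4091% = 4.3195%

4.32%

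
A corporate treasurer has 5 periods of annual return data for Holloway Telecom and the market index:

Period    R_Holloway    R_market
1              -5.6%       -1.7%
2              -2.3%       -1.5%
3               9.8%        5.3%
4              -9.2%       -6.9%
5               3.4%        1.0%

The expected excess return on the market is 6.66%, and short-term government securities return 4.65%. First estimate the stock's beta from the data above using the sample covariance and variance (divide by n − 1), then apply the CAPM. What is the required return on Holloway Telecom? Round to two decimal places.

Mean R_i = (-5.6 − 2.3 + 9.8 − 9.2 + 3.4) / 5 = -0.7800%
Mean R_m = (-1.7 − 1.5 + 5.3 − 6.9 + 1.0) / 5 = -0.7600%
Σ(R_i − R̄_i)(R_m − R̄_m) = 128.8260  ⇒  Cov = 128.8260 / 4 = 32.2065
Σ(R_m − R̄_m)² = 78.9520  ⇒  Var(R_m) = 78.9520 / 4 = 19.7380
β = Cov / Var(R_m) = 32.2065 / 19.7380 = 1.6317
E(R) = R_f + β × MRP = 4.65% + 1.6317 × 6.66% = 15.52%

15.52%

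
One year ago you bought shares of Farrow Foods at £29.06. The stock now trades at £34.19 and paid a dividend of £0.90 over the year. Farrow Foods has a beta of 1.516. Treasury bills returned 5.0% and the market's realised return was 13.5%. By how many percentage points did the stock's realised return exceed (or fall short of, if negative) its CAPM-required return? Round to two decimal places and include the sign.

Realised HPR = (P1 + D1 − P0) / P0 = (34.19 + 0.90 − 29.06) / 29.06 = 6.03 / 29.06 = 20.7502%
MRP = 13.5% − 5.0% = 8.50%
CAPM required = R_f + β·MRP = 5.0% + 1.516 × 8.5% = 17.8860%
α = realised − required = 20.7502% − 17.8860% = +2.86%

+2.86%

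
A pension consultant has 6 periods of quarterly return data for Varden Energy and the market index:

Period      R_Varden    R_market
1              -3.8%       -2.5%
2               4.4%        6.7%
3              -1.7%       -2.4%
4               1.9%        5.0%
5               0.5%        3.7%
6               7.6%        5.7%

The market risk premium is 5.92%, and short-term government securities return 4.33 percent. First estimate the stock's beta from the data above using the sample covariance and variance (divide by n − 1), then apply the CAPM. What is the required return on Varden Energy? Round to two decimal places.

9.50%

Mean R_i = (-3.8 + 4.4 − 1.7 + 1.9 + 0.5 + 7.6) / 6 = 1.4833%
Mean R_m = (-2.5 + 6.7 − 2.4 + 5.0 + 3.7 + 5.7) / 6 = 2.7000%
Σ(R_i − R̄_i)(R_m − R̄_m) = 73.7000  ⇒  Cov = 73.7000 / 5 = 14.7400
Σ(R_m − R̄_m)² = 84.3400  ⇒  Var(R_m) = 84.3400 / 5 = 16.8680
β = Cov / Var(R_m) = 14.7400 / 16.8680 = 0.8738
E(R) = R_f + β × MRP = 4.33% + 0.8738 × 5.92% = 9.50%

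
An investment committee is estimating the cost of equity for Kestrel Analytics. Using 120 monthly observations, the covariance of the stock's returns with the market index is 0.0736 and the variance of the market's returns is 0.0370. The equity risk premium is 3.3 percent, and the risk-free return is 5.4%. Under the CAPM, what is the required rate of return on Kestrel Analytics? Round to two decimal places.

β = Cov(R_i, R_m) / Var(R_m) = 0.0736 / 0.0370 = 1.9892
E(R) = R_f + β × MRP = 5.4% + 1.9892 × 3.3% = 11.96%

11.96%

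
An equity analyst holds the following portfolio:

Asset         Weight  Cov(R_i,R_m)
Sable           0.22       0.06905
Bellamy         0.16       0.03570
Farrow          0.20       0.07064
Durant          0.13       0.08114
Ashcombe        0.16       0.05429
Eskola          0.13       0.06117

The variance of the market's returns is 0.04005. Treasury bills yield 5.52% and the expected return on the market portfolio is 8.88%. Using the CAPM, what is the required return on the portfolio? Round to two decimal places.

β_Sable = 0.06905 / 0.04005 = 1.7241
β_Bellamy = 0.03570 / 0.04005 = 0.8914
β_Farrow = 0.07064 / 0.04005 = 1.7638
β_Durant = 0.08114 / 0.04005 = 2.0260
β_Ashcombe = 0.05429 / 0.04005 = 1.3556
β_Eskola = 0.06117 / 0.04005 = 1.5273
β_P = Σ w_i β_i = 0.22×1.7241 + 0.16×0.8914 + 0.20×1.7638 + 0.13×2.0260 + 0.16×1.3556 + 0.13×1.5273 = 1.5535
MRP = 8.88% − 5.52% = 3.36%
E(R_P) = R_f + β_P × MRP = 5.52% + 1.5535 × 3.36% = 10.74%

10.74%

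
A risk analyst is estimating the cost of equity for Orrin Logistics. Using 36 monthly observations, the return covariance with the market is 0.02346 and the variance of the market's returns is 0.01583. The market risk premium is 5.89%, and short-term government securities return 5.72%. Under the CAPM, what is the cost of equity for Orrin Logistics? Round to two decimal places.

β = Cov(R_i, R_m) / Var(R_m) = 0.02346 / 0.01583 = 1.4820
E(R) = R_f + β × MRP = 5.72% + 1.4820 × 5.89% = 14.45%

14.45%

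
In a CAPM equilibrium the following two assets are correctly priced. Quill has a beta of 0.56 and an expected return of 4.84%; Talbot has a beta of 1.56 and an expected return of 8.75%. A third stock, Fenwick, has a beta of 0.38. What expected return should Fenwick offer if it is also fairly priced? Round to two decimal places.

MRP (SML slope) = (8.75% − 4.84%) / (1.56 − 0.56) = 3.91% / 1.00 = 3.9100%
R_f (intercept) = 4.84% − 0.56 × 3.9100% = 2.6504%
E(R_Fenwick) = R_f + β × MRP = 2.6504% + 0.38 × 3.9100% = 4.14%

4.14%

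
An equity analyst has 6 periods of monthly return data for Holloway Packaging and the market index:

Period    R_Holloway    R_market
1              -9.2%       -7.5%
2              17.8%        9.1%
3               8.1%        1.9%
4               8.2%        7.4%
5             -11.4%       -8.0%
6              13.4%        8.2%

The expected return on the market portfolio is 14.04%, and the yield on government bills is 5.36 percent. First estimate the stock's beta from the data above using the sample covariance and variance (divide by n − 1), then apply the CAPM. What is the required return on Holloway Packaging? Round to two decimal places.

Mean R_i = (-9.2 + 17.8 + 8.1 + 8.2 − 11.4 + 13.4) / 6 = 4.4833%
Mean R_m = (-7.5 + 9.1 + 1.9 + 7.4 − 8.0 + 8.2) / 6 = 1.8500%
Σ(R_i − R̄_i)(R_m − R̄_m) = 458.3650  ⇒  Cov = 458.3650 / 5 = 91.6730
Σ(R_m − R̄_m)² = 308.1350  ⇒  Var(R_m) = 308.1350 / 5 = 61.6270
β = Cov / Var(R_m) = 91.6730 / 61.6270 = 1.4875
MRP = 14.04% − 5.36% = 8.68%
E(R) = R_f + β × MRP = 5.36% + 1.4875 × 8.68% = 18.27%

18.27%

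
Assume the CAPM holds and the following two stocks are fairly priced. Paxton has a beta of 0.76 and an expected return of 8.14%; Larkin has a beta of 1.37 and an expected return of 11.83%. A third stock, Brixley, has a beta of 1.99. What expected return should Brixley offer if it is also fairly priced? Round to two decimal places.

MRP (SML slope) = (11.83% − 8.14%) / (1.37 − 0.76) = 3.69% / 0.61 = 6.0492%
R_f (intercept) = 8.14% − 0.76 × 6.0492% = 3.5426%
E(R_Brixley) = R_f + β × MRP = 3.5426% + 1.99 × 6.0492% = 15.58%

15.58%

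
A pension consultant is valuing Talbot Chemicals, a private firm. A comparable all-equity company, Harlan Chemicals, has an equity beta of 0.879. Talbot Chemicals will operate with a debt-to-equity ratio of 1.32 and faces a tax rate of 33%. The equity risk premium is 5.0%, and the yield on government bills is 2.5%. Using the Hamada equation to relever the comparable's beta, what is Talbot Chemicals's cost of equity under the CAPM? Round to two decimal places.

10.78%

β_L = β_U × [1 + (1 − t)(D/E)] = 0.879 × [1 + (1 − 0.33) × 1.32]
    = 0.879 × [1 + 0.67 × 1.32] = 0.879 × 1.8844 = 1.6564
E(R) = R_f + β_L × MRP = 2.5% + 1.6564 × 5.0% = 10.78%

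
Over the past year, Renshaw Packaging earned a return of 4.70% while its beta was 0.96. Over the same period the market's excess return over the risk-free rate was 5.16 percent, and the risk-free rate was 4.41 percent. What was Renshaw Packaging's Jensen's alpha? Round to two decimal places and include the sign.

-4.66%

CAPM benchmark = R_f + β(R_m − R_f) = 4.41% + 0.96 × 5.16% = 9.3636%
α = actual − benchmark = 4.70% − 9.3636% = -4.66%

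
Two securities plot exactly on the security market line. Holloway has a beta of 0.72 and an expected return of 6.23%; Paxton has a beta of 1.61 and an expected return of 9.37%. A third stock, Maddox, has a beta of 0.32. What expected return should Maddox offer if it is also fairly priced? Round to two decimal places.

MRP (SML slope) = (9.37% − 6.23%) / (1.61 − 0.72) = 3.14% / 0.89 = 3.5281%
R_f (intercept) = 6.23% − 0.72 × 3.5281% = 3.6898%
E(R_Maddox) = R_f + β × MRP = 3.6898% + 0.32 × 3.5281% = 4.82%

4.82%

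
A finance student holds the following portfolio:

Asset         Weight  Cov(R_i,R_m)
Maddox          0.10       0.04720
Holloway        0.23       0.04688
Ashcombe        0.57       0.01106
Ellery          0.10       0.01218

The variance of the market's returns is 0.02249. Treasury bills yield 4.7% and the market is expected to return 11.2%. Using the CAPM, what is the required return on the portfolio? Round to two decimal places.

β_Maddox = 0.04720 / 0.02249 = 2.0987
β_Holloway = 0.04688 / 0.02249 = 2.0845
β_Ashcombe = 0.01106 / 0.02249 = 0.4918
β_Ellery = 0.01218 / 0.02249 = 0.5416
β_P = Σ w_i β_i = 0.10×2.0987 + 0.23×2.0845 + 0.57×0.4918 + 0.10×0.5416 = 1.0238
MRP = 11.2% − 4.7% = 6.50%
E(R_P) = R_f + β_P × MRP = 4.7% + 1.0238 × 6.5% = 11.35%

11.35%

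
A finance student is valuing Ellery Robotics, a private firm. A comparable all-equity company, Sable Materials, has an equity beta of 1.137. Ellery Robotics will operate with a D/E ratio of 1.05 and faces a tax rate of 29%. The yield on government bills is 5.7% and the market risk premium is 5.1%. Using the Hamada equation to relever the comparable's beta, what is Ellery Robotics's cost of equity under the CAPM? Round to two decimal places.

β_L = β_U × [1 + (1 − t)(D/E)] = 1.137 × [1 + (1 − 0.29) × 1.05]
    = 1.137 × [1 + 0.71 × 1.05] = 1.137 × 1.7455 = 1.9846
E(R) = R_f + β_L × MRP = 5.7% + 1.9846 × 5.1% = 15.82%

15.82%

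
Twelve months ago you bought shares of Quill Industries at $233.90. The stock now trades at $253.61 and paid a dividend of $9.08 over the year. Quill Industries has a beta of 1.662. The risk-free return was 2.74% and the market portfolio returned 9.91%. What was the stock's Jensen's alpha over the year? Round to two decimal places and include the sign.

Realised HPR = (P1 + D1 − P0) / P0 = (253.61 + 9.08 − 233.90) / 233.90 = 28.79 / 233.90 = 12.3087%
MRP = 9.91% − 2.74% = 7.17%
CAPM required = R_f + β·MRP = 2.74% + 1.662 × 7.17% = 14.65654%
α = realised − required = 12.3087% − 14.65654% = -2.35%

-2.35%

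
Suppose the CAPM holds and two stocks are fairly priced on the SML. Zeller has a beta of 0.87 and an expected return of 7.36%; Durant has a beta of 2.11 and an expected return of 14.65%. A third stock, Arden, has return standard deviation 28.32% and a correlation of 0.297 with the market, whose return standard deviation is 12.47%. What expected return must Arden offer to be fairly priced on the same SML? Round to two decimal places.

6.21%

MRP = (14.65% − 7.36%) / (2.11 − 0.87) = 5.8790%
R_f = 7.36% − 0.87 × 5.8790% = 2.2453%
β_Arden = ρ·σ_i/σ_m = 0.297 × 28.32 / 12.47 = 0.6745
E(R_Arden) = R_f + β × MRP = 2.2453% + 0.6745 × 5.8790% = 6.21%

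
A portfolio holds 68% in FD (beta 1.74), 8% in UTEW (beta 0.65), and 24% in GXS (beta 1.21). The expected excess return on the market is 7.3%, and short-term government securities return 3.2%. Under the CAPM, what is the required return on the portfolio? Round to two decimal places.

14.34%

β_P = Σ w_i β_i = 0.68×1.74 + 0.08×0.65 + 0.24×1.21 = 1.5256
E(R_P) = R_f + β_P × MRP = 3.2% + 1.5256 × 7.3% = 14.34%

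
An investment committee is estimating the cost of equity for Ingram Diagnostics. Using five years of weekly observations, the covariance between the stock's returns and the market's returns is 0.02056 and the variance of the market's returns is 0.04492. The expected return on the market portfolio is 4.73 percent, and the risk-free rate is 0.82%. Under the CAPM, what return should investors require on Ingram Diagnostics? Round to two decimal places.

β = Cov(R_i, R_m) / Var(R_m) = 0.02056 / 0.04492 = 0.4577
MRP = 4.73% − 0.82% = 3.91%
E(R) = R_f + β × MRP = 0.82% + 0.4577 × 3.91% = 2.61%

2.61%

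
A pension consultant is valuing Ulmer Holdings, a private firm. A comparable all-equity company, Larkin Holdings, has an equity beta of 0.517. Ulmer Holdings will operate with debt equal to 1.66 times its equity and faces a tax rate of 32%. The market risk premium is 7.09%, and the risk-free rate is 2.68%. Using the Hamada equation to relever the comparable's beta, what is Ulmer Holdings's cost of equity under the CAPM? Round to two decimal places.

β_L = β_U × [1 + (1 − t)(D/E)] = 0.517 × [1 + (1 − 0.32) × 1.66]
    = 0.517 × [1 + 0.68 × 1.66] = 0.517 × 2.1288 = 1.1006
E(R) = R_f + β_L × MRP = 2.68% + 1.1006 × 7.09% = 10.48%

10.48%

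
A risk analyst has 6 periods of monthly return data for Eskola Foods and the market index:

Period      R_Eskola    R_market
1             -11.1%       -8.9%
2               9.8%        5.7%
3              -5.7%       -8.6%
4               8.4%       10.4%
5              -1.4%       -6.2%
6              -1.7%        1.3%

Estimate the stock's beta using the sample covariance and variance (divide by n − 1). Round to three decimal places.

0.903

Mean R_i = (-11.1 + 9.8 − 5.7 + 8.4 − 1.4 − 1.7) / 6 = -0.2833%
Mean R_m = (-8.9 + 5.7 − 8.6 + 10.4 − 6.2 + 1.3) / 6 = -1.0500%
Σ(R_i − R̄_i)(R_m − R̄_m) = 295.7150  ⇒  Cov = 295.7150 / 5 = 59.1430
Σ(R_m − R̄_m)² = 327.3350  ⇒  Var(R_m) = 327.3350 / 5 = 65.4670
β = Cov / Var(R_m) = 59.1430 / 65.4670 = 0.9034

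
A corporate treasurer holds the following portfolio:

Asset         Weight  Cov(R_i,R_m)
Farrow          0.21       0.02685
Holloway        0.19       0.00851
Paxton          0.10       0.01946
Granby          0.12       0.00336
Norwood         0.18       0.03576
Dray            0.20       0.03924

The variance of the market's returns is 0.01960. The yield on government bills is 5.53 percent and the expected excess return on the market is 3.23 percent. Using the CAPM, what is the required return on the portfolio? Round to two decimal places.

β_Farrow = 0.02685 / 0.01960 = 1.3699
β_Holloway = 0.00851 / 0.01960 = 0.4342
β_Paxton = 0.01946 / 0.01960 = 0.9929
β_Granby = 0.00336 / 0.01960 = 0.1714
β_Norwood = 0.03576 / 0.01960 = 1.8245
β_Dray = 0.03924 / 0.01960 = 2.0020
β_P = Σ w_i β_i = 0.21×1.3699 + 0.19×0.4342 + 0.10×0.9929 + 0.12×0.1714 + 0.18×1.8245 + 0.20×2.0020 = 1.2188
E(R_P) = R_f + β_P × MRP = 5.53% + 1.2188 × 3.23% = 9.47%

9.47%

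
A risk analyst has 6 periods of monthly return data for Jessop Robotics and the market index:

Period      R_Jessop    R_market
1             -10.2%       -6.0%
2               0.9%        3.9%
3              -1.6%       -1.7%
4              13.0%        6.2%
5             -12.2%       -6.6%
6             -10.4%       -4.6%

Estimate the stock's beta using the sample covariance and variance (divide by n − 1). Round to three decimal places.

Mean R_i = (-10.2 + 0.9 − 1.6 + 13.0 − 12.2 − 10.4) / 6 = -3.4167%
Mean R_m = (-6.0 + 3.9 − 1.7 + 6.2 − 6.6 − 4.6) / 6 = -1.4667%
Σ(R_i − R̄_i)(R_m − R̄_m) = 246.3233  ⇒  Cov = 246.3233 / 5 = 49.2647
Σ(R_m − R̄_m)² = 144.3533  ⇒  Var(R_m) = 144.3533 / 5 = 28.8707
β = Cov / Var(R_m) = 49.2647 / 28.8707 = 1.7064

1.706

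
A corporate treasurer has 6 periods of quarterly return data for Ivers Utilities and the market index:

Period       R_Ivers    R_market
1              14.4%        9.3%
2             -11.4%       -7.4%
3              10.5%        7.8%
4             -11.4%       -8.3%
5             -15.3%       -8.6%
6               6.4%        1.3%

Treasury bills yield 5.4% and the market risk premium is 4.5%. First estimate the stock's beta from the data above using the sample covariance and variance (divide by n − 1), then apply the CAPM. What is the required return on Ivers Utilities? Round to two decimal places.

12.37%

Mean R_i = (14.4 − 11.4 + 10.5 − 11.4 − 15.3 + 6.4) / 6 = -1.1333%
Mean R_m = (9.3 − 7.4 + 7.8 − 8.3 − 8.6 + 1.3) / 6 = -0.9833%
Σ(R_i − R̄_i)(R_m − R̄_m) = 528.0133  ⇒  Cov = 528.0133 / 5 = 105.6027
Σ(R_m − R̄_m)² = 340.8283  ⇒  Var(R_m) = 340.8283 / 5 = 68.1657
β = Cov / Var(R_m) = 105.6027 / 68.1657 = 1.5492
E(R) = R_f + β × MRP = 5.4% + 1.5492 × 4.5% = 12.37%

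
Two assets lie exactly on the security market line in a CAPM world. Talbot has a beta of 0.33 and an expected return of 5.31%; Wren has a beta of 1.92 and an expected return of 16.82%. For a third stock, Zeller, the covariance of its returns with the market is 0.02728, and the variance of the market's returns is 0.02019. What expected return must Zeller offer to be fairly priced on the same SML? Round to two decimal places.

12.70%

MRP = (16.82% − 5.31%) / (1.92 − 0.33) = 7.2390%
R_f = 5.31% − 0.33 × 7.2390% = 2.9211%
β_Zeller = Cov / Var(R_m) = 0.02728 / 0.02019 = 1.3512
E(R_Zeller) = R_f + β × MRP = 2.9211% + 1.3512 × 7.2390% = 12.70%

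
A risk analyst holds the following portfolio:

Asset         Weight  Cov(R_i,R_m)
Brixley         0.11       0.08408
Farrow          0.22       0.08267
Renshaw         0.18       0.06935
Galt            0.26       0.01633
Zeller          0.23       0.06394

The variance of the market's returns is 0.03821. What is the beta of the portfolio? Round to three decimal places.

β_Brixley = 0.08408 / 0.03821 = 2.2005
β_Farrow = 0.08267 / 0.03821 = 2.1636
β_Renshaw = 0.06935 / 0.03821 = 1.8150
β_Galt = 0.01633 / 0.03821 = 0.4274
β_Zeller = 0.06394 / 0.03821 = 1.6734
β_P = Σ w_i β_i = 0.11×2.2005 + 0.22×2.1636 + 0.18×1.8150 + 0.26×0.4274 + 0.23×1.6734 = 1.5408

1.541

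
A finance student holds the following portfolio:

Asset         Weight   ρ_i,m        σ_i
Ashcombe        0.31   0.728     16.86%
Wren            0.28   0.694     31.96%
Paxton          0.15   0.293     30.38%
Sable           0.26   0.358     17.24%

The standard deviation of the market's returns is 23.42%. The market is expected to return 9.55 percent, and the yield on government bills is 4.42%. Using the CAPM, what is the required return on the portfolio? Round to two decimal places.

β_Ashcombe = 0.728 × 16.86% / 23.42% = 0.5241
β_Wren = 0.694 × 31.96% / 23.42% = 0.9471
β_Paxton = 0.293 × 30.38% / 23.42% = 0.3801
β_Sable = 0.358 × 17.24% / 23.42% = 0.2635
β_P = Σ w_i β_i = 0.31×0.5241 + 0.28×0.9471 + 0.15×0.3801 + 0.26×0.2635 = 0.5532
MRP = 9.55% − 4.42% = 5.13%
E(R_P) = R_f + β_P × MRP = 4.42% + 0.5532 × 5.13% = 7.26%

7.26%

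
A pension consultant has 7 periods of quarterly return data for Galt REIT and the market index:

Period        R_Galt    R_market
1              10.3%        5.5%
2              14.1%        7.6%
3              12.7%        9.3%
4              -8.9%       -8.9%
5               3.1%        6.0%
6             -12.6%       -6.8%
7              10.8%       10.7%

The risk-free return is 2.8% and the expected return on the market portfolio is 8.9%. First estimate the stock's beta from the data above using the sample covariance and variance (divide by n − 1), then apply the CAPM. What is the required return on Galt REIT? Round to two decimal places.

Mean R_i = (10.3 + 14.1 + 12.7 − 8.9 + 3.1 − 12.6 + 10.8) / 7 = 4.2143%
Mean R_m = (5.5 + 7.6 + 9.3 − 8.9 + 6.0 − 6.8 + 10.7) / 7 = 3.3429%
Σ(R_i − R̄_i)(R_m − R̄_m) = 482.3557  ⇒  Cov = 482.3557 / 6 = 80.3926
Σ(R_m − R̄_m)² = 372.2171  ⇒  Var(R_m) = 372.2171 / 6 = 62.0362
β = Cov / Var(R_m) = 80.3926 / 62.0362 = 1.2959
MRP = 8.9% − 2.8% = 6.10%
E(R) = R_f + β × MRP = 2.8% + 1.2959 × 6.1% = 10.70%

10.70%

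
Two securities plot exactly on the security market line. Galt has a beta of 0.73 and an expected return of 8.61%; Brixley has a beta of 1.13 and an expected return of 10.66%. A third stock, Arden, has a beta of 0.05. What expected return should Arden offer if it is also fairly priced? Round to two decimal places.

5.13%

MRP (SML slope) = (10.66% − 8.61%) / (1.13 − 0.73) = 2.05% / 0.40 = 5.1250%
R_f (intercept) = 8.61% − 0.73 × 5.1250% = 4.8688%
E(R_Arden) = R_f + β × MRP = 4.8688% + 0.05 × 5.1250% = 5.13%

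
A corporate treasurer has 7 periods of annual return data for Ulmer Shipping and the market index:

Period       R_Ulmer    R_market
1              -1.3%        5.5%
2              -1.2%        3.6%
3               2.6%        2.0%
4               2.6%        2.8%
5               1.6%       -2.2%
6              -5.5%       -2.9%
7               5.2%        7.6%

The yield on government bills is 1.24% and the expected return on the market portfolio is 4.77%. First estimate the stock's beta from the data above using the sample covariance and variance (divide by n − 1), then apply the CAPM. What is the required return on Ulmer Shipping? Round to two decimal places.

Mean R_i = (-1.3 − 1.2 + 2.6 + 2.6 + 1.6 − 5.5 + 5.2) / 7 = 0.5714%
Mean R_m = (5.5 + 3.6 + 2.0 + 2.8 − 2.2 − 2.9 + 7.6) / 7 = 2.3429%
Σ(R_i − R̄_i)(R_m − R̄_m) = 43.5886  ⇒  Cov = 43.5886 / 6 = 7.2648
Σ(R_m − R̄_m)² = 87.6371  ⇒  Var(R_m) = 87.6371 / 6 = 14.6062
β = Cov / Var(R_m) = 7.2648 / 14.6062 = 0.4974
MRP = 4.77% − 1.24% = 3.53%
E(R) = R_f + β × MRP = 1.24% + 0.4974 × 3.53% = 3.00%

3.00%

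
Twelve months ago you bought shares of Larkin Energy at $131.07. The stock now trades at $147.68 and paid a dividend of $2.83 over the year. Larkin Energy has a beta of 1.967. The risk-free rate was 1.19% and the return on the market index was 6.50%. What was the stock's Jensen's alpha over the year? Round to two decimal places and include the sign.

Realised HPR = (P1 + D1 − P0) / P0 = (147.68 + 2.83 − 131.07) / 131.07 = 19.44 / 131.07 = 14.8318%
MRP = 6.50% − 1.19% = 5.31%
CAPM required = R_f + β·MRP = 1.19% + 1.967 × 5.31% = 11.63477%
α = realised − required = 14.8318% − 11.63477% = +3.20%

+3.20%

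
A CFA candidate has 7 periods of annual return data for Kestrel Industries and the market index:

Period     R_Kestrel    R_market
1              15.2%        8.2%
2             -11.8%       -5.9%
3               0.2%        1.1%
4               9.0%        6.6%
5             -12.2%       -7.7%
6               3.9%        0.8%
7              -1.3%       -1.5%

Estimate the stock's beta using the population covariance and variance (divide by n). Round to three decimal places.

1.688

Mean R_i = (15.2 − 11.8 + 0.2 + 9.0 − 12.2 + 3.9 − 1.3) / 7 = 0.4286%
Mean R_m = (8.2 − 5.9 + 1.1 + 6.6 − 7.7 + 0.8 − 1.5) / 7 = 0.2286%
Σ(R_i − R̄_i)(R_m − R̄_m) = 352.2043  ⇒  Cov = 352.2043 / 7 = 50.3149
Σ(R_m − R̄_m)² = 208.6343  ⇒  Var(R_m) = 208.6343 / 7 = 29.8049
β = Cov / Var(R_m) = 50.3149 / 29.8049 = 1.6881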